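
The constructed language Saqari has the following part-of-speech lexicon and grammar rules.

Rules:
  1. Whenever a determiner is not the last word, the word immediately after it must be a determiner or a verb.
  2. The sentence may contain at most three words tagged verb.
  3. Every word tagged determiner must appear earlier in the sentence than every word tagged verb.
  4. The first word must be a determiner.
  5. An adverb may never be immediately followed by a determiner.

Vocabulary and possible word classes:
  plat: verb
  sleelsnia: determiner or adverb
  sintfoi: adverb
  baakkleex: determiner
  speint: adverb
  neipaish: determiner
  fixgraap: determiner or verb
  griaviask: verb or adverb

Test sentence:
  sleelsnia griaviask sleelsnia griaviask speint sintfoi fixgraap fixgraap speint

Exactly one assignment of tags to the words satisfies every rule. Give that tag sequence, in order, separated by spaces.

Candidates per position — 1:sleelsnia {determiner,adverb}; 2:griaviask {verb,adverb}; 3:sleelsnia {determiner,adverb}; 4:griaviask {verb,adverb}; 5:speint {adverb}; 6:sintfoi {adverb}; 7:fixgraap {determiner,verb}; 8:fixgraap {determiner,verb}; 9:speint {adverb}.
At position 1, choosing adverb makes rule 4 impossible to satisfy; hence determiner.
At position 2, choosing adverb makes rule 1 impossible to satisfy; hence verb.
At position 3, choosing determiner makes rule 3 impossible to satisfy; hence adverb.
At position 7, choosing determiner makes rule 3 impossible to satisfy; hence verb.
At position 8, choosing determiner makes rule 1 impossible to satisfy; hence verb.
At position 4, choosing verb makes rule 2 impossible to satisfy; hence adverb.
So the tagging must be: determiner verb adverb adverb adverb adverb verb verb adverb.
Checking: rule 1 satisfied; rule 2 satisfied; rule 3 satisfied; rule 4 satisfied; rule 5 satisfied.

determiner verb adverb adverb adverb adverb verb verb adverb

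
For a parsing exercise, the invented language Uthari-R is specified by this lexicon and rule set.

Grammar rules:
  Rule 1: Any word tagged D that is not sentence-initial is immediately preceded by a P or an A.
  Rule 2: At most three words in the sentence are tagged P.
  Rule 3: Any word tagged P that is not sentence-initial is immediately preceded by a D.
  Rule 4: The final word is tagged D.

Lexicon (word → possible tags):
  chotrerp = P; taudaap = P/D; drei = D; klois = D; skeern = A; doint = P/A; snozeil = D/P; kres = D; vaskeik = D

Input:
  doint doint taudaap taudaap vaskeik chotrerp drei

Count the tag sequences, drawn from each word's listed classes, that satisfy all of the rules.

2

Candidates per position — 1:doint {P,A}; 2:doint {P,A}; 3:taudaap {P,D}; 4:taudaap {P,D}; 5:vaskeik {D}; 6:chotrerp {P}; 7:drei {D}.
There are 16 candidate sequences in total.
The sequences that satisfy every rule: P A D P D P D; A A D P D P D.
Count = 2.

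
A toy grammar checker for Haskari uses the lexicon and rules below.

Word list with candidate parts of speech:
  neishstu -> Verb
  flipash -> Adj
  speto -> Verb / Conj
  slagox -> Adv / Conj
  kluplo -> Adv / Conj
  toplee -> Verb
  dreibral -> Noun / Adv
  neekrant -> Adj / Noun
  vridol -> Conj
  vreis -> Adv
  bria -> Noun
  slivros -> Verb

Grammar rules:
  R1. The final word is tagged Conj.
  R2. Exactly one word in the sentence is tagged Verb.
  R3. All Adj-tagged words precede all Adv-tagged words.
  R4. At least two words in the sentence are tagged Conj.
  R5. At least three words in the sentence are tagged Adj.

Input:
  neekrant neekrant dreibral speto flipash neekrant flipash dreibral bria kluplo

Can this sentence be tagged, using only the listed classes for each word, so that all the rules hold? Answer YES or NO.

Candidates per position — 1:neekrant {Adj,Noun}; 2:neekrant {Adj,Noun}; 3:dreibral {Noun,Adv}; 4:speto {Verb,Conj}; 5:flipash {Adj}; 6:neekrant {Adj,Noun}; 7:flipash {Adj}; 8:dreibral {Noun,Adv}; 9:bria {Noun}; 10:kluplo {Adv,Conj}.
Every candidate sequence violates at least one rule; no consistent tagging exists.

NO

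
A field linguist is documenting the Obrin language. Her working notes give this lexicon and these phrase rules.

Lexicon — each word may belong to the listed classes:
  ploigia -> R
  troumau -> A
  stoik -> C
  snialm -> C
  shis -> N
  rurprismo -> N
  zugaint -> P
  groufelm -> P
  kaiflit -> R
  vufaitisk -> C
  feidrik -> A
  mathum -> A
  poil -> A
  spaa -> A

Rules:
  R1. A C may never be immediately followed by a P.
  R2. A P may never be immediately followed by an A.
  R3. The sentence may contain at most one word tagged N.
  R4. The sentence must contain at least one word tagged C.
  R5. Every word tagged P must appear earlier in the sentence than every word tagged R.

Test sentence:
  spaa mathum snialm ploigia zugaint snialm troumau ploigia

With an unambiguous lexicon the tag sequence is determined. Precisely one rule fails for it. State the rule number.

Fixed tagging: A A C R P C A R.
Rule check: R1 ✓, R2 ✓, R3 ✓, R4 ✓, R5 ✗.
Only rule 5 fails.

5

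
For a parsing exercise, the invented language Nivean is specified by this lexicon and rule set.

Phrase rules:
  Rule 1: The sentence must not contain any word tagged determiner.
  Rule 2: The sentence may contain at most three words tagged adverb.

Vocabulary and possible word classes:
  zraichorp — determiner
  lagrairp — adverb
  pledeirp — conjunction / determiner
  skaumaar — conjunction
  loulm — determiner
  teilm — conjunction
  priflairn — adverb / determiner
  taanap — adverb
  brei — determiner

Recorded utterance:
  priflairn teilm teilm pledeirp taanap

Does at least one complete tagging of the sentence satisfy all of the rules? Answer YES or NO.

Candidates per position — 1:priflairn {adverb,determiner}; 2:teilm {conjunction}; 3:teilm {conjunction}; 4:pledeirp {conjunction,determiner}; 5:taanap {adverb}.
One satisfying assignment: adverb conjunction conjunction conjunction adverb.
Verifying each rule — rule 1 satisfied; rule 2 satisfied.

YES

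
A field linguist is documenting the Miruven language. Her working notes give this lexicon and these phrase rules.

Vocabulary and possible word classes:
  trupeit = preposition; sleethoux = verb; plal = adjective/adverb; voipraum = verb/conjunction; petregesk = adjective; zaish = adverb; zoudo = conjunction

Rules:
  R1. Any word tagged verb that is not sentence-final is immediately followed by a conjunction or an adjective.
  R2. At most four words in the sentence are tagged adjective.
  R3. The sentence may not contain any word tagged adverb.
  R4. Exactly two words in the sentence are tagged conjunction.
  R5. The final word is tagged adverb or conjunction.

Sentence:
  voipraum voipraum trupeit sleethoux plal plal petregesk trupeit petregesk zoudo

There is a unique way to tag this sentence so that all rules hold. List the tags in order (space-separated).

Candidates per position — 1:voipraum {verb,conjunction}; 2:voipraum {verb,conjunction}; 3:trupeit {preposition}; 4:sleethoux {verb}; 5:plal {adjective,adverb}; 6:plal {adjective,adverb}; 7:petregesk {adjective}; 8:trupeit {preposition}; 9:petregesk {adjective}; 10:zoudo {conjunction}.
Word 2 cannot be verb — rule 1 would then fail for every completion. It is conjunction.
Word 5 cannot be adverb — rule 1 would then fail for every completion. It is adjective.
Word 6 cannot be adverb — rule 3 would then fail for every completion. It is adjective.
Word 1 cannot be conjunction — rule 4 would then fail for every completion. It is verb.
The only consistent sequence is: verb conjunction preposition verb adjective adjective adjective preposition adjective conjunction.
Checking: rule 1 satisfied; rule 2 satisfied; rule 3 satisfied; rule 4 satisfied; rule 5 satisfied.

verb conjunction preposition verb adjective adjective adjective preposition adjective conjunction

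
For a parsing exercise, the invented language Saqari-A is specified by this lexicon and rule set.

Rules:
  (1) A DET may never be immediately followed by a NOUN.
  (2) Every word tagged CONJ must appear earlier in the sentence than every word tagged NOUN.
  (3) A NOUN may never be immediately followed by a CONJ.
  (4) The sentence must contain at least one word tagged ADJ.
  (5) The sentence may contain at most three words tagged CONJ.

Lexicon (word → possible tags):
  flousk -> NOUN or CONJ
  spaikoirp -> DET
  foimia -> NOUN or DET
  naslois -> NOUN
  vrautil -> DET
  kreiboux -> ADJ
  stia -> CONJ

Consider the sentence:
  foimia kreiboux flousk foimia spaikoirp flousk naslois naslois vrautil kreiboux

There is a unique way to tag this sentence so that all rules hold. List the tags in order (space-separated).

Candidates per position — 1:foimia {NOUN,DET}; 2:kreiboux {ADJ}; 3:flousk {NOUN,CONJ}; 4:foimia {NOUN,DET}; 5:spaikoirp {DET}; 6:flousk {NOUN,CONJ}; 7:naslois {NOUN}; 8:naslois {NOUN}; 9:vrautil {DET}; 10:kreiboux {ADJ}.
Position 6: tagging it NOUN would leave rule 1 unsatisfiable, so it must be CONJ.
Position 1: tagging it NOUN would leave rule 2 unsatisfiable, so it must be DET.
Position 3: tagging it NOUN would leave rule 2 unsatisfiable, so it must be CONJ.
Position 4: tagging it NOUN would leave rule 2 unsatisfiable, so it must be DET.
The unique satisfying tagging is: DET ADJ CONJ DET DET CONJ NOUN NOUN DET ADJ.
Check: rule 1 ok; rule 2 ok; rule 3 ok; rule 4 ok; rule 5 ok.

DET ADJ CONJ DET DET CONJ NOUN NOUN DET ADJ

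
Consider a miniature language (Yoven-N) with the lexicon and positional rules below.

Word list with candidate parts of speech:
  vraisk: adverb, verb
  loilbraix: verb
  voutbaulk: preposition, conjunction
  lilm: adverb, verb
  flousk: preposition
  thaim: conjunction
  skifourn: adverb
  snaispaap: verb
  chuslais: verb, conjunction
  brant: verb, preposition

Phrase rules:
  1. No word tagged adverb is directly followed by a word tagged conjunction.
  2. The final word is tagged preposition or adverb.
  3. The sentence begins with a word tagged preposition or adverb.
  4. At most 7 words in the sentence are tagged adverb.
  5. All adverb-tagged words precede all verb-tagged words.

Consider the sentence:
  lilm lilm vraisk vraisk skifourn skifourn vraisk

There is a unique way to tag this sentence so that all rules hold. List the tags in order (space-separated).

Candidates per position — 1:lilm {adverb,verb}; 2:lilm {adverb,verb}; 3:vraisk {adverb,verb}; 4:vraisk {adverb,verb}; 5:skifourn {adverb}; 6:skifourn {adverb}; 7:vraisk {adverb,verb}.
Position 1: verb is ruled out by rule 3; that leaves adverb.
Position 2: verb is ruled out by rule 5; that leaves adverb.
Position 3: verb is ruled out by rule 5; that leaves adverb.
Position 4: verb is ruled out by rule 5; that leaves adverb.
Position 7: verb is ruled out by rule 2; that leaves adverb.
So the tagging must be: adverb adverb adverb adverb adverb adverb adverb.
Check: rule 1 ✓; rule 2 ✓; rule 3 ✓; rule 4 ✓; rule 5 ✓.

adverb adverb adverb adverb adverb adverb adverb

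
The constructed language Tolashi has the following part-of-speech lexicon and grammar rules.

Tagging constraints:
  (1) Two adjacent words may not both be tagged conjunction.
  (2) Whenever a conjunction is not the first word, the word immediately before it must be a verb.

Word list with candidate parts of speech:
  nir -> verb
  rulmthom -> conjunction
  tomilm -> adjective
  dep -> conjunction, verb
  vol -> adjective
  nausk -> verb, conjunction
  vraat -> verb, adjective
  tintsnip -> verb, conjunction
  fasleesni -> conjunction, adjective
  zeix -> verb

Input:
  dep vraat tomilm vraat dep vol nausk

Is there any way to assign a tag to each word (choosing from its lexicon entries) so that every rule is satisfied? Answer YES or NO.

Candidates per position — 1:dep {conjunction,verb}; 2:vraat {verb,adjective}; 3:tomilm {adjective}; 4:vraat {verb,adjective}; 5:dep {conjunction,verb}; 6:vol {adjective}; 7:nausk {verb,conjunction}.
One satisfying assignment: verb verb adjective verb verb adjective verb.
Check: rule 1 ✓; rule 2 ✓.

YES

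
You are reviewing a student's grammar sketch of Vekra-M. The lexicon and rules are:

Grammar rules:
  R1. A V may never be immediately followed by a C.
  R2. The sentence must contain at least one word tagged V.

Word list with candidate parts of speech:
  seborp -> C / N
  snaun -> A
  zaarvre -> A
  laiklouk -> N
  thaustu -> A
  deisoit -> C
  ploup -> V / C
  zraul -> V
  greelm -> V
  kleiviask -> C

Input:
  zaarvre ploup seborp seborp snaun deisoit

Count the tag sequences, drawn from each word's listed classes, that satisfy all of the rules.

2

Candidates per position — 1:zaarvre {A}; 2:ploup {V,C}; 3:seborp {C,N}; 4:seborp {C,N}; 5:snaun {A}; 6:deisoit {C}.
There are 8 candidate sequences in total.
The sequences that satisfy every rule: A V N C A C; A V N N A C.
Count = 2.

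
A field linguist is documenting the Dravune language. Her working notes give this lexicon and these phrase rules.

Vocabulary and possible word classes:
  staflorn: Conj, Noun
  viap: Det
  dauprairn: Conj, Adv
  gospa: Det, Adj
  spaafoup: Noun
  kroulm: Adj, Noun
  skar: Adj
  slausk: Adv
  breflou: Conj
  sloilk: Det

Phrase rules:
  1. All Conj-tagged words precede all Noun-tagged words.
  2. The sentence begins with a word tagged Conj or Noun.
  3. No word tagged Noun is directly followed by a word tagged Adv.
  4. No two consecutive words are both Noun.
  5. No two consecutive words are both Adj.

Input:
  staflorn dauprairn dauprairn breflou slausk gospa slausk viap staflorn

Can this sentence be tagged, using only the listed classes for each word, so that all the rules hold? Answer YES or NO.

YES

Candidates per position — 1:staflorn {Conj,Noun}; 2:dauprairn {Conj,Adv}; 3:dauprairn {Conj,Adv}; 4:breflou {Conj}; 5:slausk {Adv}; 6:gospa {Det,Adj}; 7:slausk {Adv}; 8:viap {Det}; 9:staflorn {Conj,Noun}.
One satisfying assignment: Conj Conj Adv Conj Adv Adj Adv Det Noun.
Checking: rule 1 holds; rule 2 holds; rule 3 holds; rule 4 holds; rule 5 holds.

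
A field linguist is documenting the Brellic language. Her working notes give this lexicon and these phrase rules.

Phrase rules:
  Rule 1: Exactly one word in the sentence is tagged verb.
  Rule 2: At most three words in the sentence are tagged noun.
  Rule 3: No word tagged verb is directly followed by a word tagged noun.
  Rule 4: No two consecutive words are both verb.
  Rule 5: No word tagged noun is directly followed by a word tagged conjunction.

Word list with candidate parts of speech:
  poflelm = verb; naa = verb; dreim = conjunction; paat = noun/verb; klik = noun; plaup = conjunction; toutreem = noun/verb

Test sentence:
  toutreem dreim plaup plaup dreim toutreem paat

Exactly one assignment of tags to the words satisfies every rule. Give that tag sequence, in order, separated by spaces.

verb conjunction conjunction conjunction conjunction noun noun

Candidates per position — 1:toutreem {noun,verb}; 2:dreim {conjunction}; 3:plaup {conjunction}; 4:plaup {conjunction}; 5:dreim {conjunction}; 6:toutreem {noun,verb}; 7:paat {noun,verb}.
If word 1 were noun, no tagging could satisfy rule 5; so word 1 is verb.
If word 6 were verb, no tagging could satisfy rule 1; so word 6 is noun.
If word 7 were verb, no tagging could satisfy rule 1; so word 7 is noun.
The only consistent sequence is: verb conjunction conjunction conjunction conjunction noun noun.
Rule-by-rule: rule 1 ✓; rule 2 ✓; rule 3 ✓; rule 4 ✓; rule 5 ✓.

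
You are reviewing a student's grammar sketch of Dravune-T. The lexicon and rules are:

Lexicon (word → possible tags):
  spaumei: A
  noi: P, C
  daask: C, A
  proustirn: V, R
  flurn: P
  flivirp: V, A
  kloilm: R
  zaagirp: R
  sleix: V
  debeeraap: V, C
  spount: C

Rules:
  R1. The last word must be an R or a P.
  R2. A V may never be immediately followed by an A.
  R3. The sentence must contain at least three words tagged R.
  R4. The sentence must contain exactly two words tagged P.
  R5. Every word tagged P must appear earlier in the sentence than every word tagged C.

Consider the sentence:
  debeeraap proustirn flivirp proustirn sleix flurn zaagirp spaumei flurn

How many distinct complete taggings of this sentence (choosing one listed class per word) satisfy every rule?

Candidates per position — 1:debeeraap {V,C}; 2:proustirn {V,R}; 3:flivirp {V,A}; 4:proustirn {V,R}; 5:sleix {V}; 6:flurn {P}; 7:zaagirp {R}; 8:spaumei {A}; 9:flurn {P}.
There are 16 candidate sequences in total.
The sequences that satisfy every rule: V R V R V P R A P; V R A R V P R A P.
Count = 2.

2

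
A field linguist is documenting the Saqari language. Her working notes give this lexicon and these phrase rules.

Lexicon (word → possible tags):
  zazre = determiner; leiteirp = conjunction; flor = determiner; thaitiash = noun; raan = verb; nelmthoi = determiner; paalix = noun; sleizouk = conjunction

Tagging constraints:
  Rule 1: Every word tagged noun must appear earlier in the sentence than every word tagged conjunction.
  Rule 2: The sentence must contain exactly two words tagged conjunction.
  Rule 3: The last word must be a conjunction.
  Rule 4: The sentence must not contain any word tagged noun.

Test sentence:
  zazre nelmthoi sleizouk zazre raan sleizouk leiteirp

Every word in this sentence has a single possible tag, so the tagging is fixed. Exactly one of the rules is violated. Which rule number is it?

Fixed tagging: determiner determiner conjunction determiner verb conjunction conjunction.
Applying the rules: R1 ok, R2 fails, R3 ok, R4 ok.
Only rule 2 fails.

2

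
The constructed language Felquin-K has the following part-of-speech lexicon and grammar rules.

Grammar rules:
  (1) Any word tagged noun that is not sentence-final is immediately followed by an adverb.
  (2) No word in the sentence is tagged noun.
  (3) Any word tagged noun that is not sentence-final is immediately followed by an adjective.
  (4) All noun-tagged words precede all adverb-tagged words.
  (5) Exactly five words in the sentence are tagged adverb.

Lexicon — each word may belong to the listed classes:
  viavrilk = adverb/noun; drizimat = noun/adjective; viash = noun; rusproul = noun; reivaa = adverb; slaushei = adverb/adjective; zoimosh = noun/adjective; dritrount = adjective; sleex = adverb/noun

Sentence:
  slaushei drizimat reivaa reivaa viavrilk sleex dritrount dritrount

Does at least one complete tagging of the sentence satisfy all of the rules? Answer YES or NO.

Candidates per position — 1:slaushei {adverb,adjective}; 2:drizimat {noun,adjective}; 3:reivaa {adverb}; 4:reivaa {adverb}; 5:viavrilk {adverb,noun}; 6:sleex {adverb,noun}; 7:dritrount {adjective}; 8:dritrount {adjective}.
One satisfying assignment: adverb adjective adverb adverb adverb adverb adjective adjective.
Checking: rule 1 satisfied; rule 2 satisfied; rule 3 satisfied; rule 4 satisfied; rule 5 satisfied.

YES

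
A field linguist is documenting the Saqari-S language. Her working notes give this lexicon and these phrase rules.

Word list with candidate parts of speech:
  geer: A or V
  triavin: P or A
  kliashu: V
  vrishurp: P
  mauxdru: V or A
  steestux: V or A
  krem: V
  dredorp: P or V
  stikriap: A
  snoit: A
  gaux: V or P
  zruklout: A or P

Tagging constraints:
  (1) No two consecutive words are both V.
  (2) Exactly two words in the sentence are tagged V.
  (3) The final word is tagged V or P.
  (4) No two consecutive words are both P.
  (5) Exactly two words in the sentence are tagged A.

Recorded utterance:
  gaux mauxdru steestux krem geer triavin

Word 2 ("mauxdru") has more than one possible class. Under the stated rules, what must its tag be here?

Candidates per position — 1:gaux {V,P}; 2:mauxdru {V,A}; 3:steestux {V,A}; 4:krem {V}; 5:geer {A,V}; 6:triavin {P,A}.
Position 3: V is ruled out by rule 1; that leaves A.
Position 5: V is ruled out by rule 1; that leaves A.
Position 6: A is ruled out by rule 3; that leaves P.
Position 2: A is ruled out by rule 5; that leaves V.
Position 1: V is ruled out by rule 1; that leaves P.
The only consistent sequence is: P V A V A P.
Checking: rule 1 ✓; rule 2 ✓; rule 3 ✓; rule 4 ✓; rule 5 ✓.

V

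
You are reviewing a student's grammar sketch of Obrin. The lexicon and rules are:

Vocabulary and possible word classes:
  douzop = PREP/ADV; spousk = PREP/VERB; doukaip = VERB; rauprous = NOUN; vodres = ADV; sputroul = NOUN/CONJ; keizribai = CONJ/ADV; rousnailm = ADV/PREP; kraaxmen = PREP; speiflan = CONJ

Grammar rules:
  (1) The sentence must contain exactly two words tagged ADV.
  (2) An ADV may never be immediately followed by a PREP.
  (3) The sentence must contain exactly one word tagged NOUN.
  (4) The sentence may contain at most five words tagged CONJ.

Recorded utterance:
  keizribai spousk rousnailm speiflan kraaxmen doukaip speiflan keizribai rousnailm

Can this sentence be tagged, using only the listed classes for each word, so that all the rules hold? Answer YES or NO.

NO

Candidates per position — 1:keizribai {CONJ,ADV}; 2:spousk {PREP,VERB}; 3:rousnailm {ADV,PREP}; 4:speiflan {CONJ}; 5:kraaxmen {PREP}; 6:doukaip {VERB}; 7:speiflan {CONJ}; 8:keizribai {CONJ,ADV}; 9:rousnailm {ADV,PREP}.
Rule 3 cannot be satisfied by any choice of tags from the lexicon.
So there is no consistent tagging.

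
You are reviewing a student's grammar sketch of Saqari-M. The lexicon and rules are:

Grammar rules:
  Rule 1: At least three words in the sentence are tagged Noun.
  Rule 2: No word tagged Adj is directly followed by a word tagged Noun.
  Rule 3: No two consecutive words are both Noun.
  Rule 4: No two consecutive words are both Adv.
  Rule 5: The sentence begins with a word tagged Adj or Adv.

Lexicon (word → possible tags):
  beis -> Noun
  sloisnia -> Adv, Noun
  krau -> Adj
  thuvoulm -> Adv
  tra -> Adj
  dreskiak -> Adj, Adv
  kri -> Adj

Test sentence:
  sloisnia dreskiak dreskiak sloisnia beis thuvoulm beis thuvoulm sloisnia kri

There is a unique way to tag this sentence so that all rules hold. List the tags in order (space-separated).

Adv Adj Adj Adv Noun Adv Noun Adv Noun Adj

Candidates per position — 1:sloisnia {Adv,Noun}; 2:dreskiak {Adj,Adv}; 3:dreskiak {Adj,Adv}; 4:sloisnia {Adv,Noun}; 5:beis {Noun}; 6:thuvoulm {Adv}; 7:beis {Noun}; 8:thuvoulm {Adv}; 9:sloisnia {Adv,Noun}; 10:kri {Adj}.
Position 1: tagging it Noun would leave rule 5 unsatisfiable, so it must be Adv.
Position 2: tagging it Adv would leave rule 4 unsatisfiable, so it must be Adj.
Position 4: tagging it Noun would leave rule 3 unsatisfiable, so it must be Adv.
Position 9: tagging it Adv would leave rule 1 unsatisfiable, so it must be Noun.
Position 3: tagging it Adv would leave rule 4 unsatisfiable, so it must be Adj.
So the tagging must be: Adv Adj Adj Adv Noun Adv Noun Adv Noun Adj.
Verifying each rule — rule 1 satisfied; rule 2 satisfied; rule 3 satisfied; rule 4 satisfied; rule 5 satisfied.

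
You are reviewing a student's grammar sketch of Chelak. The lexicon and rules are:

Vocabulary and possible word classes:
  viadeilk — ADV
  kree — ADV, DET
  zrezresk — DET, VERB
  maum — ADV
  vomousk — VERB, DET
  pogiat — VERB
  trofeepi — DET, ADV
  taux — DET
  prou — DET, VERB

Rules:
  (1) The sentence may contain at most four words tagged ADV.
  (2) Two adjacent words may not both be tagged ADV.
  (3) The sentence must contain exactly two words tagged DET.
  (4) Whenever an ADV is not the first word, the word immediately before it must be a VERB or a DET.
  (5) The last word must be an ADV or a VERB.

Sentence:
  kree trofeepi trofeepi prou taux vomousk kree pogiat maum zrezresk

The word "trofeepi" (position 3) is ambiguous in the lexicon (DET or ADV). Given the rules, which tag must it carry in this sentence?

Candidates per position — 1:kree {ADV,DET}; 2:trofeepi {DET,ADV}; 3:trofeepi {DET,ADV}; 4:prou {DET,VERB}; 5:taux {DET}; 6:vomousk {VERB,DET}; 7:kree {ADV,DET}; 8:pogiat {VERB}; 9:maum {ADV}; 10:zrezresk {DET,VERB}.
At position 10, choosing DET makes rule 5 impossible to satisfy; hence VERB.
Position 3: the remaining choice is settled jointly with positions 1, 2, 4, 6, 7 — only ADV at position 3 is part of a tagging that satisfies every rule.
The unique satisfying tagging is: ADV DET ADV VERB DET VERB ADV VERB ADV VERB.
Verifying each rule — rule 1 ✓; rule 2 ✓; rule 3 ✓; rule 4 ✓; rule 5 ✓.

ADV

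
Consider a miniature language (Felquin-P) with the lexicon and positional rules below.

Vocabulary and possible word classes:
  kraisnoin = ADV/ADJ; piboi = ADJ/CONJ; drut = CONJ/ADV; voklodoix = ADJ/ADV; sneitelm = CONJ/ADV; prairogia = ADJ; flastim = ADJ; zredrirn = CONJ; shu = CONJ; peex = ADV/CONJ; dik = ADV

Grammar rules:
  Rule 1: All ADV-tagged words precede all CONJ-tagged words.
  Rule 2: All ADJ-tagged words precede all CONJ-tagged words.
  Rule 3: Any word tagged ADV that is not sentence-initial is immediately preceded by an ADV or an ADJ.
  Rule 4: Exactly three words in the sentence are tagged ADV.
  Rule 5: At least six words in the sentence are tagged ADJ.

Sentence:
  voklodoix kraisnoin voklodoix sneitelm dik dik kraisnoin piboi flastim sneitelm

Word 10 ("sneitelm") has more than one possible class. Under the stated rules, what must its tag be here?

CONJ

Candidates per position — 1:voklodoix {ADJ,ADV}; 2:kraisnoin {ADV,ADJ}; 3:voklodoix {ADJ,ADV}; 4:sneitelm {CONJ,ADV}; 5:dik {ADV}; 6:dik {ADV}; 7:kraisnoin {ADV,ADJ}; 8:piboi {ADJ,CONJ}; 9:flastim {ADJ}; 10:sneitelm {CONJ,ADV}.
Position 1: tagging it ADV would leave rule 5 unsatisfiable, so it must be ADJ.
Position 2: tagging it ADV would leave rule 5 unsatisfiable, so it must be ADJ.
Position 3: tagging it ADV would leave rule 5 unsatisfiable, so it must be ADJ.
Position 4: tagging it CONJ would leave rule 1 unsatisfiable, so it must be ADV.
Position 7: tagging it ADV would leave rule 4 unsatisfiable, so it must be ADJ.
Position 8: tagging it CONJ would leave rule 2 unsatisfiable, so it must be ADJ.
Position 10: tagging it ADV would leave rule 4 unsatisfiable, so it must be CONJ.
The unique satisfying tagging is: ADJ ADJ ADJ ADV ADV ADV ADJ ADJ ADJ CONJ.
Checking: rule 1 ✓; rule 2 ✓; rule 3 ✓; rule 4 ✓; rule 5 ✓.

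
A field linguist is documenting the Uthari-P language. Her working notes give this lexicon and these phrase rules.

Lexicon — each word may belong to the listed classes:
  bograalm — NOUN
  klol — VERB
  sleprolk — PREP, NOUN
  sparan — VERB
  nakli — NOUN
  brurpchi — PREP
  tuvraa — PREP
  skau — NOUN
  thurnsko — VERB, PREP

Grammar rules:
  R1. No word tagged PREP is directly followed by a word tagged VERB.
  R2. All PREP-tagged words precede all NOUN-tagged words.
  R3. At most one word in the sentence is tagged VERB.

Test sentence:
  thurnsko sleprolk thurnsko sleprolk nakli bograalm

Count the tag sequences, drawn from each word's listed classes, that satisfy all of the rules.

5

Candidates per position — 1:thurnsko {VERB,PREP}; 2:sleprolk {PREP,NOUN}; 3:thurnsko {VERB,PREP}; 4:sleprolk {PREP,NOUN}; 5:nakli {NOUN}; 6:bograalm {NOUN}.
There are 16 candidate sequences in total.
The sequences that satisfy every rule: VERB PREP PREP PREP NOUN NOUN; VERB PREP PREP NOUN NOUN NOUN; PREP PREP PREP PREP NOUN NOUN; PREP PREP PREP NOUN NOUN NOUN; PREP NOUN VERB NOUN NOUN NOUN.
Count = 5.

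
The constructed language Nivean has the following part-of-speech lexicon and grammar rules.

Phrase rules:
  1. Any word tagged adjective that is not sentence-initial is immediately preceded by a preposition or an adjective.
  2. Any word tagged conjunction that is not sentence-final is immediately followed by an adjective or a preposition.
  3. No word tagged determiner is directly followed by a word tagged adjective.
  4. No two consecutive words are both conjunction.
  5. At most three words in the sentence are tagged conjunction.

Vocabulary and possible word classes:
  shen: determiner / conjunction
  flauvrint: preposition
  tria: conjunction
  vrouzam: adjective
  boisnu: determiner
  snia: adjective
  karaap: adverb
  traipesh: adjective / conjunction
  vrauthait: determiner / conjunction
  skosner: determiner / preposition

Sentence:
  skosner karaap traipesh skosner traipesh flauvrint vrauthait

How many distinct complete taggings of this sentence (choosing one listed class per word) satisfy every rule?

8

Candidates per position — 1:skosner {determiner,preposition}; 2:karaap {adverb}; 3:traipesh {adjective,conjunction}; 4:skosner {determiner,preposition}; 5:traipesh {adjective,conjunction}; 6:flauvrint {preposition}; 7:vrauthait {determiner,conjunction}.
There are 32 candidate sequences in total.
Checking each against the rules leaves 8 sequences.
Count = 8.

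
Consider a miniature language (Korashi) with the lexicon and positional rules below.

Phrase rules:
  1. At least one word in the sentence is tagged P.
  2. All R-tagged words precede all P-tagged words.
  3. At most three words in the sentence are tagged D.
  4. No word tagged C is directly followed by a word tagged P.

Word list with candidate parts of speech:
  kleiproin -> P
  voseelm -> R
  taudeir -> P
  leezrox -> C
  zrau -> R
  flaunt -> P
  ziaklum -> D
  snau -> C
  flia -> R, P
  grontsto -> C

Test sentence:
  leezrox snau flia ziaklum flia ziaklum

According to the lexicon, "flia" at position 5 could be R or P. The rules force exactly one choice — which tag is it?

Candidates per position — 1:leezrox {C}; 2:snau {C}; 3:flia {R,P}; 4:ziaklum {D}; 5:flia {R,P}; 6:ziaklum {D}.
If word 3 were P, no tagging could satisfy rule 4; so word 3 is R.
If word 5 were R, no tagging could satisfy rule 1; so word 5 is P.
So the tagging must be: C C R D P D.
Verifying each rule — rule 1 satisfied; rule 2 satisfied; rule 3 satisfied; rule 4 satisfied.

P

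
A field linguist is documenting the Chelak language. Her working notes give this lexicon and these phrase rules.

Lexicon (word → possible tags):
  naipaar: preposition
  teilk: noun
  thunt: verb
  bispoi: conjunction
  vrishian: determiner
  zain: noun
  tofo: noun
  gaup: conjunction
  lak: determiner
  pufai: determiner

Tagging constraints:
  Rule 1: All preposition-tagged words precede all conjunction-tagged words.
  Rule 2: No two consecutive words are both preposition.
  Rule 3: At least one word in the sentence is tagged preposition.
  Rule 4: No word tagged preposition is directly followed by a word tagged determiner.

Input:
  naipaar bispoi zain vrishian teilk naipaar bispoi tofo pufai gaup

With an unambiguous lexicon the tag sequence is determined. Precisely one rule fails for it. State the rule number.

1

Fixed tagging: preposition conjunction noun determiner noun preposition conjunction noun determiner conjunction.
Applying the rules: R1 violated, R2 holds, R3 holds, R4 holds.
Only rule 1 fails.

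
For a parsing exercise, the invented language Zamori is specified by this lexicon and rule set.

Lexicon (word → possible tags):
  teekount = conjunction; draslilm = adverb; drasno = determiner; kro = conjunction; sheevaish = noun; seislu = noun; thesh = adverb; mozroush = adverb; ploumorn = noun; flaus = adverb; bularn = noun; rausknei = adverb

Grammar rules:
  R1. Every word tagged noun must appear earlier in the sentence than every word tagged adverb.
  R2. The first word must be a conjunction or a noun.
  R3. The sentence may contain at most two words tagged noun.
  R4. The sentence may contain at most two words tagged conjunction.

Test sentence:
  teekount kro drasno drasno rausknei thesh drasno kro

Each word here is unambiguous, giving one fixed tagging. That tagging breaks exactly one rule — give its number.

4

Fixed tagging: conjunction conjunction determiner determiner adverb adverb determiner conjunction.
Rule check: R1 ok, R2 ok, R3 ok, R4 fails.
Only rule 4 fails.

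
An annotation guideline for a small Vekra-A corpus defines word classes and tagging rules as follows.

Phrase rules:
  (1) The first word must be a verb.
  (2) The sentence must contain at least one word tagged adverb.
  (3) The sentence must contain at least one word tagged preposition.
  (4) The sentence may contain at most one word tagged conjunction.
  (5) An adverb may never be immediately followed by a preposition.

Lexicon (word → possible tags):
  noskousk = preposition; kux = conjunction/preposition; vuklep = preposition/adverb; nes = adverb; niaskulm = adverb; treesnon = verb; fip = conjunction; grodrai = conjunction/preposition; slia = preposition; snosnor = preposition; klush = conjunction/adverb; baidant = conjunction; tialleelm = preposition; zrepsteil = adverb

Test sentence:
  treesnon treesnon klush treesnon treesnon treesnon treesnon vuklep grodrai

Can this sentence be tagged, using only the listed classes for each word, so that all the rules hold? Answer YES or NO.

Candidates per position — 1:treesnon {verb}; 2:treesnon {verb}; 3:klush {conjunction,adverb}; 4:treesnon {verb}; 5:treesnon {verb}; 6:treesnon {verb}; 7:treesnon {verb}; 8:vuklep {preposition,adverb}; 9:grodrai {conjunction,preposition}.
One satisfying assignment: verb verb adverb verb verb verb verb preposition preposition.
Verifying each rule — rule 1 satisfied; rule 2 satisfied; rule 3 satisfied; rule 4 satisfied; rule 5 satisfied.

YES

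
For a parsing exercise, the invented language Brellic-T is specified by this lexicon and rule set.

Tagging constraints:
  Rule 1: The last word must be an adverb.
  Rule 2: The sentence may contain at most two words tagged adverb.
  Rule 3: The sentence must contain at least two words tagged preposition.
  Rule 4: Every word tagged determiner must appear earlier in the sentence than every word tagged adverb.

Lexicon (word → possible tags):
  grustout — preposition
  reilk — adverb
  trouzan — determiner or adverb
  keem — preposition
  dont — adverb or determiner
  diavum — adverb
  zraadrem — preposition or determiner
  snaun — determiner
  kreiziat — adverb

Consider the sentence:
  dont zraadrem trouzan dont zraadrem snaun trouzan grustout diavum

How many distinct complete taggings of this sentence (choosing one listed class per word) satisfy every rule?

Candidates per position — 1:dont {adverb,determiner}; 2:zraadrem {preposition,determiner}; 3:trouzan {determiner,adverb}; 4:dont {adverb,determiner}; 5:zraadrem {preposition,determiner}; 6:snaun {determiner}; 7:trouzan {determiner,adverb}; 8:grustout {preposition}; 9:diavum {adverb}.
There are 64 candidate sequences in total.
Checking each against the rules leaves 6 sequences.
Count = 6.

6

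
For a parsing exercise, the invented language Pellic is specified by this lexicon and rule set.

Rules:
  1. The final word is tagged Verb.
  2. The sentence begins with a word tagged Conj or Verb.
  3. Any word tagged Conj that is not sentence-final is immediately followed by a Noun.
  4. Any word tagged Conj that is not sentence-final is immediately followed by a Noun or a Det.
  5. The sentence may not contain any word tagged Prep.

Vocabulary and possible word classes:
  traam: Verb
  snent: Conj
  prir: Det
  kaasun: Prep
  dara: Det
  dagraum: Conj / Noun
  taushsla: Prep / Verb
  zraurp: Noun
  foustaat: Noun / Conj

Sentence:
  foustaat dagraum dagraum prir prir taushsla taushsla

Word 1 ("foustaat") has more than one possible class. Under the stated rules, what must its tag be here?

Conj

Candidates per position — 1:foustaat {Noun,Conj}; 2:dagraum {Conj,Noun}; 3:dagraum {Conj,Noun}; 4:prir {Det}; 5:prir {Det}; 6:taushsla {Prep,Verb}; 7:taushsla {Prep,Verb}.
Position 1: tagging it Noun would leave rule 2 unsatisfiable, so it must be Conj.
Position 2: tagging it Conj would leave rule 3 unsatisfiable, so it must be Noun.
Position 3: tagging it Conj would leave rule 3 unsatisfiable, so it must be Noun.
Position 6: tagging it Prep would leave rule 5 unsatisfiable, so it must be Verb.
Position 7: tagging it Prep would leave rule 1 unsatisfiable, so it must be Verb.
The unique satisfying tagging is: Conj Noun Noun Det Det Verb Verb.
Verifying each rule — rule 1 holds; rule 2 holds; rule 3 holds; rule 4 holds; rule 5 holds.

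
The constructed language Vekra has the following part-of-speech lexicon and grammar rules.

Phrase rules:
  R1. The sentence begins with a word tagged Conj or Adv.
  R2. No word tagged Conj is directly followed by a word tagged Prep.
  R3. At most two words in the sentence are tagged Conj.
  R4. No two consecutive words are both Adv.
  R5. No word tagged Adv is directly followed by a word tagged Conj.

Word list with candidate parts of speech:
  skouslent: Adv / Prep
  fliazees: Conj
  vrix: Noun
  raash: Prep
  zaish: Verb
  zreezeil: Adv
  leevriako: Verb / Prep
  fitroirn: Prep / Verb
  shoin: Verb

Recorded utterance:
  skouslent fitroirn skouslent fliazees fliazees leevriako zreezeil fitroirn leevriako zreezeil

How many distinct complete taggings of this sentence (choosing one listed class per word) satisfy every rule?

8

Candidates per position — 1:skouslent {Adv,Prep}; 2:fitroirn {Prep,Verb}; 3:skouslent {Adv,Prep}; 4:fliazees {Conj}; 5:fliazees {Conj}; 6:leevriako {Verb,Prep}; 7:zreezeil {Adv}; 8:fitroirn {Prep,Verb}; 9:leevriako {Verb,Prep}; 10:zreezeil {Adv}.
There are 64 candidate sequences in total.
Checking each against the rules leaves 8 sequences.
Count = 8.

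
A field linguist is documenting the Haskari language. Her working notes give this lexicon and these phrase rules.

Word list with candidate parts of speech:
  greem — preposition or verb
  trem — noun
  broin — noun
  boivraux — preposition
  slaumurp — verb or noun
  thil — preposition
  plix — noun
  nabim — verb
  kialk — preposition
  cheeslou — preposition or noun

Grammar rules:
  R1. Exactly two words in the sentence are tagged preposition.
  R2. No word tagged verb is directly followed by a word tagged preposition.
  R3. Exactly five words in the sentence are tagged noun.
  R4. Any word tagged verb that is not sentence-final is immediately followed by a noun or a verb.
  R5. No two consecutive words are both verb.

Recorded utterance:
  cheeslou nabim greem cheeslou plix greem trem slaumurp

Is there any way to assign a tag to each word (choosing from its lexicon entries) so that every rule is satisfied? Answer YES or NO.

Candidates per position — 1:cheeslou {preposition,noun}; 2:nabim {verb}; 3:greem {preposition,verb}; 4:cheeslou {preposition,noun}; 5:plix {noun}; 6:greem {preposition,verb}; 7:trem {noun}; 8:slaumurp {verb,noun}.
Every candidate sequence violates at least one rule; no consistent tagging exists.

NO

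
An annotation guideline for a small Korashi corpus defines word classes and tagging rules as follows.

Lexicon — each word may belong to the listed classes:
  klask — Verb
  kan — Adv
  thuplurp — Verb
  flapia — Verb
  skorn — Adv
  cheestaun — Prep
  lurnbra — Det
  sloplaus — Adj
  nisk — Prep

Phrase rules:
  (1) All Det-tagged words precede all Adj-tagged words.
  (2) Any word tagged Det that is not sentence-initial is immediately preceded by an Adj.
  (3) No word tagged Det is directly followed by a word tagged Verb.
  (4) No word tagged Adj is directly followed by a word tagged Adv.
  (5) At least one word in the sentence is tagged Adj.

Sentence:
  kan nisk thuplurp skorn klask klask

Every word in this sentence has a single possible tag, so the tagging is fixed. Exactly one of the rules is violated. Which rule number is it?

Fixed tagging: Adv Prep Verb Adv Verb Verb.
Checking each rule: R1 pass, R2 pass, R3 pass, R4 pass, R5 fail.
Only rule 5 fails.

5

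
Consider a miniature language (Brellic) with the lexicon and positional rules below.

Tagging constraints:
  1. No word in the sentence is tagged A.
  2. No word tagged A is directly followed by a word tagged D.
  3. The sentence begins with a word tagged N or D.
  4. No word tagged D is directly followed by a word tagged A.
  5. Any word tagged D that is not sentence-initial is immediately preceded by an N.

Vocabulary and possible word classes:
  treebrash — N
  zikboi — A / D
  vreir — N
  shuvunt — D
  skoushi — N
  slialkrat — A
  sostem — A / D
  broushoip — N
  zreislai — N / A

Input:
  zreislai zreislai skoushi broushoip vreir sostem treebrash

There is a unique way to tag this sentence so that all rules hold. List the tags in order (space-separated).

Candidates per position — 1:zreislai {N,A}; 2:zreislai {N,A}; 3:skoushi {N}; 4:broushoip {N}; 5:vreir {N}; 6:sostem {A,D}; 7:treebrash {N}.
At position 1, choosing A makes rule 1 impossible to satisfy; hence N.
At position 2, choosing A makes rule 1 impossible to satisfy; hence N.
At position 6, choosing A makes rule 1 impossible to satisfy; hence D.
That leaves exactly one tagging: N N N N N D N.
Check: rule 1 ✓; rule 2 ✓; rule 3 ✓; rule 4 ✓; rule 5 ✓.

N N N N N D N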